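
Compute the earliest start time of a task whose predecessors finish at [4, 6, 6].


ES = max of all predecessor completion times
Predecessors: [4, 6, 6]
ES = max(4, 6, 6)
= 6


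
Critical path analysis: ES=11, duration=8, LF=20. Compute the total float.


EF = ES + duration = 11 + 8 = 19
LS = LF - duration = 20 - 8 = 12
Total Float = LF - EF = 20 - 19
(or LS - ES = 12 - 11)
= 1


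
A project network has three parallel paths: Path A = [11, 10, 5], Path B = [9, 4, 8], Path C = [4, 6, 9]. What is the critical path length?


Path A: 11 + 10 + 5 = 26
Path B: 9 + 4 + 8 = 21
Path C: 4 + 6 + 9 = 19
Critical path = longest = max(26, 21, 19)
= 26 (Path A)


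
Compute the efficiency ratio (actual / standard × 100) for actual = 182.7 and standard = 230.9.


Efficiency = (actual / standard) × 100
= (182.7 / 230.9) × 100
= 79.1%


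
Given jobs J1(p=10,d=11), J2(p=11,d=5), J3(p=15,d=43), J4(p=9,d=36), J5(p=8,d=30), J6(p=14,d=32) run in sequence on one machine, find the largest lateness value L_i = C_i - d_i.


Lateness per job (L = C - d):
  J1: C=10, d=11, L=-1
  J2: C=21, d=5, L=16
  J3: C=36, d=43, L=-7
  J4: C=45, d=36, L=9
  J5: C=53, d=30, L=23
  J6: C=67, d=32, L=35
Lmax = max(-1, 16, -7, 9, 23, 35)
= 35


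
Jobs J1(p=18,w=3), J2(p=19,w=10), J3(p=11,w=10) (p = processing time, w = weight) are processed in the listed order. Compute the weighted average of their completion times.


Completion times:
  J1: C=18, w×C=3×18=54
  J2: C=37, w×C=10×37=370
  J3: C=48, w×C=10×48=480
Sum w×C = 904
Sum w = 23
Weighted avg = 904/23
= 39.30


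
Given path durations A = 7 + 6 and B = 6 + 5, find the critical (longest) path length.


Path A: 7 + 6 = 13
Path B: 6 + 5 = 11
Critical path = longest = max(13, 11)
= 13 (Path A)


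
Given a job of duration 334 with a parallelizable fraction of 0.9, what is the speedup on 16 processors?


Amdahl's law: T_p = T × ((1-p) + p/N)
= 334 × ((1-0.9) + 0.9/16)
= 334 × (0.10 + 0.0563)
= 334 × 0.1562
= 52.19
Speedup = 334/52.19
= 6.40×


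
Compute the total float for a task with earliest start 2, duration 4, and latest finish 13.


EF = ES + duration = 2 + 4 = 6
LS = LF - duration = 13 - 4 = 9
Total Float = LF - EF = 13 - 6
(or LS - ES = 9 - 2)
= 7


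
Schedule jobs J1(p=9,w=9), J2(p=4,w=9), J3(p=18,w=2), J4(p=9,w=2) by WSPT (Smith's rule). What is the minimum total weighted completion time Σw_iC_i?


WSPT order (by p/w): J2 → J1 → J4 → J3
  J2: C=4, w·C=9×4=36
  J1: C=13, w·C=9×13=117
  J4: C=22, w·C=2×22=44
  J3: C=40, w·C=2×40=80
Σ w·C = 277
= 277


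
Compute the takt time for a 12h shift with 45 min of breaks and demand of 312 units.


Available = 12×60 - 45 = 675 min
Takt time = 675 / 312
= 2.16 min/unit


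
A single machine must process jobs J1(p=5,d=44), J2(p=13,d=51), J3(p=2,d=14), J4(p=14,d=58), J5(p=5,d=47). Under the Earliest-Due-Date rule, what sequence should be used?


EDD: sort by earliest due date
  J3: d=14, p=2
  J1: d=44, p=5
  J5: d=47, p=5
  J2: d=51, p=13
  J4: d=58, p=14
Order: J3 → J1 → J5 → J2 → J4


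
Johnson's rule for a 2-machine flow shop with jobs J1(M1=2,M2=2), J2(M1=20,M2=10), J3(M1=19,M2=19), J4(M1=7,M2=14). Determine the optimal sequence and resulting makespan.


Johnson's rule:
Group 1 (M1≤M2, sort by M1): ['J1', 'J4', 'J3']
Group 2 (M1>M2, sort desc M2): ['J2']
Sequence: J1 → J4 → J3 → J2
Makespan calculation:
  J1: M1 done=2, M2 done=4
  J4: M1 done=9, M2 done=23
  J3: M1 done=28, M2 done=47
  J2: M1 done=48, M2 done=58
= Sequence: J1 → J4 → J3 → J2, Makespan: 58


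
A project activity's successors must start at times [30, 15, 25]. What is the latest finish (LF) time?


LF = min of all successor start times
Successors start at: [30, 15, 25]
LF = min(30, 15, 25)
= 15


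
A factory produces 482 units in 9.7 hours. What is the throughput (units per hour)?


Throughput = units / time
= 482 / 9.7
= 49.7 units/hour


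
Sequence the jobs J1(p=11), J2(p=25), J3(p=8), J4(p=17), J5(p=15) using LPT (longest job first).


LPT: sort by longest processing time first
  J2: p=25
  J4: p=17
  J5: p=15
  J1: p=11
  J3: p=8
Order: J2 → J4 → J5 → J1 → J3


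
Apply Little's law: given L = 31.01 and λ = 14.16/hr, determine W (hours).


Little's law: L = λW → W = L / λ
= 31.01 / 14.16
= 2.19 hours


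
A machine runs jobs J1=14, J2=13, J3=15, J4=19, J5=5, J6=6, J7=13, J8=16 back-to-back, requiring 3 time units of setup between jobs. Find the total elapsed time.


Makespan = Σ processing + (n-1) × setup
= (14 + 13 + 15 + 19 + 5 + 6 + 13 + 16) + (8-1)×3
= 101 + 21
= 122 time units


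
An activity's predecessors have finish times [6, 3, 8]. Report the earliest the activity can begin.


ES = max of all predecessor completion times
Predecessors: [6, 3, 8]
ES = max(6, 3, 8)
= 8


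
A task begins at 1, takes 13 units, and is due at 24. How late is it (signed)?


Completion = 1 + 13 = 14
Lateness = C - d = 14 - 24
= -10


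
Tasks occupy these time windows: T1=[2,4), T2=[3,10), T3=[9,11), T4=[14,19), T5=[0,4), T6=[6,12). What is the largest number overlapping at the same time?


Check each time point for overlaps:
  t=3: 3 tasks active (T1, T2, T5)
Max concurrent = 3


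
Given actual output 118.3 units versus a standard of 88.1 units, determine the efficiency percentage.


Efficiency = (actual / standard) × 100
= (118.3 / 88.1) × 100
= 134.3%


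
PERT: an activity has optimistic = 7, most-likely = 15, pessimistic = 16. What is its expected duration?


te = (o + 4m + p) / 6
= (7 + 4×15 + 16) / 6
= (7 + 60 + 16) / 6
= 83 / 6
= 13.83


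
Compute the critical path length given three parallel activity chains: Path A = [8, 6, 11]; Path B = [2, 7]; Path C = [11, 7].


Path A: 8 + 6 + 11 = 25
Path B: 2 + 7 = 9
Path C: 11 + 7 = 18
Critical path = longest = max(25, 9, 18)
= 25 (Path A)


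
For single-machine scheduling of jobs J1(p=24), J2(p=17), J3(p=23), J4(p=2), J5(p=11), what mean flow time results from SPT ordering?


SPT order: J4 → J5 → J2 → J3 → J1
Completion times:
  J4: C=2
  J5: C=13
  J2: C=30
  J3: C=53
  J1: C=77
Sum = 175, n = 5
Mean flow = 175/5
= 35.00


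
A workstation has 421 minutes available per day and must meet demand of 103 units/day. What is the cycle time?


Cycle time = available time / demand
= 421 / 103
= 4.09 min/unit


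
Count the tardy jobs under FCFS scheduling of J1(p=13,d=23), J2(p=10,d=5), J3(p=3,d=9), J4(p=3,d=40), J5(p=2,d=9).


Completion vs due date:
  J1: C=13, d=23 → on time
  J2: C=23, d=5 → TARDY
  J3: C=26, d=9 → TARDY
  J4: C=29, d=40 → on time
  J5: C=31, d=9 → TARDY
Tardy jobs: J2, J3, J5
Count = 3


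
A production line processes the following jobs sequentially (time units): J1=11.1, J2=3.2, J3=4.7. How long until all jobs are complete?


Sequential makespan: sum all processing times
= 11.1 + 3.2 + 4.7
= 19.0 time units


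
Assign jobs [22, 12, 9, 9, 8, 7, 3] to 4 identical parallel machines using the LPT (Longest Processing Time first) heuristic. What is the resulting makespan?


Jobs (LPT sorted): [22, 12, 9, 9, 8, 7, 3]
Machines: 4
  J=22 → Machine 1 (load: 0+22=22)
  J=12 → Machine 2 (load: 0+12=12)
  J=9 → Machine 3 (load: 0+9=9)
  J=9 → Machine 4 (load: 0+9=9)
  J=8 → Machine 3 (load: 9+8=17)
  J=7 → Machine 4 (load: 9+7=16)
  J=3 → Machine 2 (load: 12+3=15)
Machine loads: [22, 15, 17, 16]
Makespan = max = 22 time units


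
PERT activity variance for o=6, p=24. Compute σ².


σ² = ((p - o) / 6)² = (p - o)² / 36
= (24 - 6)² / 36
= 18² / 36
= 324 / 36
= 9.0000


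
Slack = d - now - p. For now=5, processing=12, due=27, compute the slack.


Slack = due - current_time - processing
= 27 - 5 - 12
= 10


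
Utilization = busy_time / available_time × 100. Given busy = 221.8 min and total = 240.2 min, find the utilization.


Utilization = busy / total × 100
= 221.8 / 240.2 × 100
= 92.3%


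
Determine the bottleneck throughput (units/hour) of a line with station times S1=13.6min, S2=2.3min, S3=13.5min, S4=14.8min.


Bottleneck = longest station time
Station times: [13.6, 2.3, 13.5, 14.8]
Max = 14.8 min
Rate = 60 / 14.8
= 4.05 units/hour (bottleneck: 14.8min)


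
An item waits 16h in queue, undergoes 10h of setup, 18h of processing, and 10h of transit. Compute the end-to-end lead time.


Lead time = queue + setup + processing + transit
= 16 + 10 + 18 + 10
= 54 hours


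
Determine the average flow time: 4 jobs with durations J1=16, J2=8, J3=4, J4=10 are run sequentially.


Completion times:
  J1: completes at 16
  J2: completes at 24
  J3: completes at 28
  J4: completes at 38
Sum = 106
Average = 106/4
= 26.50


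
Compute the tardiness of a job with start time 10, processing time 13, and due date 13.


Completion = start + processing = 10 + 13 = 23
Tardiness = max(0, C - d) = max(0, 23 - 13)
= max(0, 10)
= 10


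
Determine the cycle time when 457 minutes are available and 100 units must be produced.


Cycle time = available time / demand
= 457 / 100
= 4.57 min/unit


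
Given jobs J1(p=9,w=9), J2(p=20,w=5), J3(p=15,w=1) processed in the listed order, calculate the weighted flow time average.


Completion times:
  J1: C=9, w×C=9×9=81
  J2: C=29, w×C=5×29=145
  J3: C=44, w×C=1×44=44
Sum w×C = 270
Sum w = 15
Weighted avg = 270/15
= 18.00


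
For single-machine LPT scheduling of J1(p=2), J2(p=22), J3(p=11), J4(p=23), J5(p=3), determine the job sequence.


LPT: sort by longest processing time first
  J4: p=23
  J2: p=22
  J3: p=11
  J5: p=3
  J1: p=2
Order: J4 → J2 → J3 → J5 → J1


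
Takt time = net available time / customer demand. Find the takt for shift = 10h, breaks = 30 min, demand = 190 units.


Available = 10×60 - 30 = 570 min
Takt time = 570 / 190
= 3.00 min/unit


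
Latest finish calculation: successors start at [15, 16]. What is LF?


LF = min of all successor start times
Successors start at: [15, 16]
LF = min(15, 16)
= 15


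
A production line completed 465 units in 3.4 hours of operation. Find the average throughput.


Throughput = units / time
= 465 / 3.4
= 136.8 units/hour


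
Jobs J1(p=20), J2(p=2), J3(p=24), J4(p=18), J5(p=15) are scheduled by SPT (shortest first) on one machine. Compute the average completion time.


SPT order: J2 → J5 → J4 → J1 → J3
Completion times:
  J2: C=2
  J5: C=17
  J4: C=35
  J1: C=55
  J3: C=79
Sum = 188, n = 5
Mean flow = 188/5
= 37.60


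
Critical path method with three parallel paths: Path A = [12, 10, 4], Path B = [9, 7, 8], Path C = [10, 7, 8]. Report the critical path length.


Path A: 12 + 10 + 4 = 26
Path B: 9 + 7 + 8 = 24
Path C: 10 + 7 + 8 = 25
Critical path = longest = max(26, 24, 25)
= 26 (Path A)


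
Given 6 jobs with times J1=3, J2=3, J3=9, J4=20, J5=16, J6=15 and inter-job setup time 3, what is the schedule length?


Makespan = Σ processing + (n-1) × setup
= (3 + 3 + 9 + 20 + 16 + 15) + (6-1)×3
= 66 + 15
= 81 time units


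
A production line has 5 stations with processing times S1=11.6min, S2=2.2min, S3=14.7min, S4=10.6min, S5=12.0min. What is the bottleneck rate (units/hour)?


Bottleneck = longest station time
Station times: [11.6, 2.2, 14.7, 10.6, 12.0]
Max = 14.7 min
Rate = 60 / 14.7
= 4.08 units/hour (bottleneck: 14.7min)


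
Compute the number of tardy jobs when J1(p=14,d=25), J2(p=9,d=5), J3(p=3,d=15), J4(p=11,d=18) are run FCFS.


Completion vs due date:
  J1: C=14, d=25 → on time
  J2: C=23, d=5 → TARDY
  J3: C=26, d=15 → TARDY
  J4: C=37, d=18 → TARDY
Tardy jobs: J2, J3, J4
Count = 3


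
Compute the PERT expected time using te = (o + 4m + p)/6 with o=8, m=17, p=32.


te = (o + 4m + p) / 6
= (8 + 4×17 + 32) / 6
= (8 + 68 + 32) / 6
= 108 / 6
= 18.00


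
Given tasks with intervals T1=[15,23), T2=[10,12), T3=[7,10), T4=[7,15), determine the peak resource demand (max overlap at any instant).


Check each time point for overlaps:
  t=7: 2 tasks active (T3, T4)
Max concurrent = 2


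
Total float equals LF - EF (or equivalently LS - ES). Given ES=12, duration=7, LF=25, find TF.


EF = ES + duration = 12 + 7 = 19
LS = LF - duration = 25 - 7 = 18
Total Float = LF - EF = 25 - 19
(or LS - ES = 18 - 12)
= 6


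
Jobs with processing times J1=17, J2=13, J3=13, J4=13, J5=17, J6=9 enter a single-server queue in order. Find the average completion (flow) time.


Completion times:
  J1: completes at 17
  J2: completes at 30
  J3: completes at 43
  J4: completes at 56
  J5: completes at 73
  J6: completes at 82
Sum = 301
Average = 301/6
= 50.17


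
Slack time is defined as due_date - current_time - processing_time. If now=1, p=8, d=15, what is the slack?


Slack = due - current_time - processing
= 15 - 1 - 8
= 6


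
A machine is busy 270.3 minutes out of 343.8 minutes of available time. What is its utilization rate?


Utilization = busy / total × 100
= 270.3 / 343.8 × 100
= 78.6%


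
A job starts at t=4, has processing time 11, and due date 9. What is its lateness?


Completion = 4 + 11 = 15
Lateness = C - d = 15 - 9
= 6


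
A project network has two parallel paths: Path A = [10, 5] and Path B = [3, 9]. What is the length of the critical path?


Path A: 10 + 5 = 15
Path B: 3 + 9 = 12
Critical path = longest = max(15, 12)
= 15 (Path A)


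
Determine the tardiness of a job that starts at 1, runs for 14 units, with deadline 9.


Completion = start + processing = 1 + 14 = 15
Tardiness = max(0, C - d) = max(0, 15 - 9)
= max(0, 6)
= 6


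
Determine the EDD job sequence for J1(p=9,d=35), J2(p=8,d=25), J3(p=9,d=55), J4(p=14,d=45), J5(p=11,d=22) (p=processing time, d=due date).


EDD: sort by earliest due date
  J5: d=22, p=11
  J2: d=25, p=8
  J1: d=35, p=9
  J4: d=45, p=14
  J3: d=55, p=9
Order: J5 → J2 → J1 → J4 → J3


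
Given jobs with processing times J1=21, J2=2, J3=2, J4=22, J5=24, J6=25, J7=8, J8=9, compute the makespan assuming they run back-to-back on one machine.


Sequential makespan: sum all processing times
= 21 + 2 + 2 + 22 + 24 + 25 + 8 + 9
= 113 time units


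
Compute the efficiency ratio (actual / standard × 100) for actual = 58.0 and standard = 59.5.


Efficiency = (actual / standard) × 100
= (58.0 / 59.5) × 100
= 97.5%


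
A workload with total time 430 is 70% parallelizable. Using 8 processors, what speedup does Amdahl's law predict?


Amdahl's law: T_p = T × ((1-p) + p/N)
= 430 × ((1-0.7) + 0.7/8)
= 430 × (0.30 + 0.0875)
= 430 × 0.3875
= 166.63
Speedup = 430/166.63
= 2.58×


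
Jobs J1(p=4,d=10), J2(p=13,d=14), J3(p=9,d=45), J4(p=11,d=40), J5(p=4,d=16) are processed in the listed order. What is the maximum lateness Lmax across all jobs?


Lateness per job (L = C - d):
  J1: C=4, d=10, L=-6
  J2: C=17, d=14, L=3
  J3: C=26, d=45, L=-19
  J4: C=37, d=40, L=-3
  J5: C=41, d=16, L=25
Lmax = max(-6, 3, -19, -3, 25)
= 25


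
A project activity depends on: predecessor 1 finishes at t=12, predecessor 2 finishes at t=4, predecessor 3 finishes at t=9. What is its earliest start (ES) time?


ES = max of all predecessor completion times
Predecessors: [12, 4, 9]
ES = max(12, 4, 9)
= 12


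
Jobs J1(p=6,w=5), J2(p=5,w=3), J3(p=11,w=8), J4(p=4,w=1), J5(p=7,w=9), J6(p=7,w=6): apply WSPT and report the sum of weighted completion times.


WSPT order (by p/w): J5 → J6 → J1 → J3 → J2 → J4
  J5: C=7, w·C=9×7=63
  J6: C=14, w·C=6×14=84
  J1: C=20, w·C=5×20=100
  J3: C=31, w·C=8×31=248
  J2: C=36, w·C=3×36=108
  J4: C=40, w·C=1×40=40
Σ w·C = 643
= 643


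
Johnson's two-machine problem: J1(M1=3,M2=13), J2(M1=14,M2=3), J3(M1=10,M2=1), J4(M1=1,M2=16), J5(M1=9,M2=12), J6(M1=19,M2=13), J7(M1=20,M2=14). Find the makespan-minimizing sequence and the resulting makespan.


Johnson's rule:
Group 1 (M1≤M2, sort by M1): ['J4', 'J1', 'J5']
Group 2 (M1>M2, sort desc M2): ['J7', 'J6', 'J2', 'J3']
Sequence: J4 → J1 → J5 → J7 → J6 → J2 → J3
Makespan calculation:
  J4: M1 done=1, M2 done=17
  J1: M1 done=4, M2 done=30
  J5: M1 done=13, M2 done=42
  J7: M1 done=33, M2 done=56
  J6: M1 done=52, M2 done=69
  J2: M1 done=66, M2 done=72
  J3: M1 done=76, M2 done=77
= Sequence: J4 → J1 → J5 → J7 → J6 → J2 → J3, Makespan: 77


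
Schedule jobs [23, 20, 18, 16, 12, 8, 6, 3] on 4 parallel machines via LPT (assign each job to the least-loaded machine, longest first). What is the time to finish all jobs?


Jobs (LPT sorted): [23, 20, 18, 16, 12, 8, 6, 3]
Machines: 4
  J=23 → Machine 1 (load: 0+23=23)
  J=20 → Machine 2 (load: 0+20=20)
  J=18 → Machine 3 (load: 0+18=18)
  J=16 → Machine 4 (load: 0+16=16)
  J=12 → Machine 4 (load: 16+12=28)
  J=8 → Machine 3 (load: 18+8=26)
  J=6 → Machine 2 (load: 20+6=26)
  J=3 → Machine 1 (load: 23+3=26)
Machine loads: [26, 26, 26, 28]
Makespan = max = 28 time units


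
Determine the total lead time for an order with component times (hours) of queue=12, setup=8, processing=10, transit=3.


Lead time = queue + setup + processing + transit
= 12 + 8 + 10 + 3
= 33 hours


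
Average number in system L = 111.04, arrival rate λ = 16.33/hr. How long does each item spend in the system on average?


Little's law: L = λW → W = L / λ
= 111.04 / 16.33
= 6.80 hours


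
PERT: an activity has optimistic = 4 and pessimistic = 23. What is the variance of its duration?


σ² = ((p - o) / 6)² = (p - o)² / 36
= (23 - 4)² / 36
= 19² / 36
= 361 / 36
= 10.0278


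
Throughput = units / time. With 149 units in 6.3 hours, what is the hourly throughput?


Throughput = units / time
= 149 / 6.3
= 23.7 units/hour


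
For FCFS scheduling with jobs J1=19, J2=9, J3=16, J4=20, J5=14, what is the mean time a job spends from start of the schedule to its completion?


Completion times:
  J1: completes at 19
  J2: completes at 28
  J3: completes at 44
  J4: completes at 64
  J5: completes at 78
Sum = 233
Average = 233/5
= 46.60


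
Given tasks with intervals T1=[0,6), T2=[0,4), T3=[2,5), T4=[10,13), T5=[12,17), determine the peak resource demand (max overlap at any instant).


Check each time point for overlaps:
  t=2: 3 tasks active (T1, T2, T3)
Max concurrent = 3


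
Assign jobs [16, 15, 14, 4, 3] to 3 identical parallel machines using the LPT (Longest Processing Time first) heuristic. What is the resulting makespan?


Jobs (LPT sorted): [16, 15, 14, 4, 3]
Machines: 3
  J=16 → Machine 1 (load: 0+16=16)
  J=15 → Machine 2 (load: 0+15=15)
  J=14 → Machine 3 (load: 0+14=14)
  J=4 → Machine 3 (load: 14+4=18)
  J=3 → Machine 2 (load: 15+3=18)
Machine loads: [16, 18, 18]
Makespan = max = 18 time units


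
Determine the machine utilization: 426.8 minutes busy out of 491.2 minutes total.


Utilization = busy / total × 100
= 426.8 / 491.2 × 100
= 86.9%


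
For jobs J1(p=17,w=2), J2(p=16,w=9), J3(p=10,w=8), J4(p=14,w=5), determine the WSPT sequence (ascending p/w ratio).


WSPT (Smith's rule): sort by p/w ascending
  J3: p/w = 10/8 = 1.250
  J2: p/w = 16/9 = 1.778
  J4: p/w = 14/5 = 2.800
  J1: p/w = 17/2 = 8.500
Order: J3 → J2 → J4 → J1


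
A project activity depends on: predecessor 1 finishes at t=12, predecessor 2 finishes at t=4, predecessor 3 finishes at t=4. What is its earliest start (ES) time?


ES = max of all predecessor completion times
Predecessors: [12, 4, 4]
ES = max(12, 4, 4)
= 12


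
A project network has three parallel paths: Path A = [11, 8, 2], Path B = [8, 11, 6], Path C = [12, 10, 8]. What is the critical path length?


Path A: 11 + 8 + 2 = 21
Path B: 8 + 11 + 6 = 25
Path C: 12 + 10 + 8 = 30
Critical path = longest = max(21, 25, 30)
= 30 (Path C)


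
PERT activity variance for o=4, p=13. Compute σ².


σ² = ((p - o) / 6)² = (p - o)² / 36
= (13 - 4)² / 36
= 9² / 36
= 81 / 36
= 2.2500


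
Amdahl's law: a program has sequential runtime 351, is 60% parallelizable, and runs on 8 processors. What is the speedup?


Amdahl's law: T_p = T × ((1-p) + p/N)
= 351 × ((1-0.6) + 0.6/8)
= 351 × (0.40 + 0.0750)
= 351 × 0.4750
= 166.73
Speedup = 351/166.73
= 2.11×


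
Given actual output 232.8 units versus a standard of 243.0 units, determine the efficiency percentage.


Efficiency = (actual / standard) × 100
= (232.8 / 243.0) × 100
= 95.8%


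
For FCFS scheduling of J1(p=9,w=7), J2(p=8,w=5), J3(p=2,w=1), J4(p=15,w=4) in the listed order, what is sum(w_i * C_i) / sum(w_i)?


Completion times:
  J1: C=9, w×C=7×9=63
  J2: C=17, w×C=5×17=85
  J3: C=19, w×C=1×19=19
  J4: C=34, w×C=4×34=136
Sum w×C = 303
Sum w = 17
Weighted avg = 303/17
= 17.82


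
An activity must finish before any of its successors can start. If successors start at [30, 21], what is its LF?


LF = min of all successor start times
Successors start at: [30, 21]
LF = min(30, 21)
= 21


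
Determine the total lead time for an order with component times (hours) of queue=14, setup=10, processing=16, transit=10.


Lead time = queue + setup + processing + transit
= 14 + 10 + 16 + 10
= 50 hours


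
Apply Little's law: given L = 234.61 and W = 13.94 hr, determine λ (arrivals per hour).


Little's law: L = λW → λ = L / W
= 234.61 / 13.94
= 16.83 per hour


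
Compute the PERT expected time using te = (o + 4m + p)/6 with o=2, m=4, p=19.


te = (o + 4m + p) / 6
= (2 + 4×4 + 19) / 6
= (2 + 16 + 19) / 6
= 37 / 6
= 6.17


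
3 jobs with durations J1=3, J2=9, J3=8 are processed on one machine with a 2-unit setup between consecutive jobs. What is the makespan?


Makespan = Σ processing + (n-1) × setup
= (3 + 9 + 8) + (3-1)×2
= 20 + 4
= 24 time units


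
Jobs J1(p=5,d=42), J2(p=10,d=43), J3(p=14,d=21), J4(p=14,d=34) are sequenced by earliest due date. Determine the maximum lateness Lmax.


EDD order: J3 → J4 → J1 → J2
Completion and lateness:
  J3: C=14, d=21, L=14-21=-7
  J4: C=28, d=34, L=28-34=-6
  J1: C=33, d=42, L=33-42=-9
  J2: C=43, d=43, L=43-43=0
Lmax = max(-7, -6, -9, 0)
= 0


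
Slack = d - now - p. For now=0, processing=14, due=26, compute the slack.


Slack = due - current_time - processing
= 26 - 0 - 14
= 12


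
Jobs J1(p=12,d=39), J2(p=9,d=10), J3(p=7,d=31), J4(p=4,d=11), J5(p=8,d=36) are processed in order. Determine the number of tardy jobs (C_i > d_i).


Completion vs due date:
  J1: C=12, d=39 → on time
  J2: C=21, d=10 → TARDY
  J3: C=28, d=31 → on time
  J4: C=32, d=11 → TARDY
  J5: C=40, d=36 → TARDY
Tardy jobs: J2, J4, J5
Count = 3


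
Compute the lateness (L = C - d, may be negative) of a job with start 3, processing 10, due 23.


Completion = 3 + 10 = 13
Lateness = C - d = 13 - 23
= -10


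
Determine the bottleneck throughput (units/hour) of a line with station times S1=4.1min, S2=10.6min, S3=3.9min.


Bottleneck = longest station time
Station times: [4.1, 10.6, 3.9]
Max = 10.6 min
Rate = 60 / 10.6
= 5.66 units/hour (bottleneck: 10.6min)


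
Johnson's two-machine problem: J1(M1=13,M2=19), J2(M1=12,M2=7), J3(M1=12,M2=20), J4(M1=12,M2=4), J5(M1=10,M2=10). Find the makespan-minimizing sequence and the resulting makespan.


Johnson's rule:
Group 1 (M1≤M2, sort by M1): ['J5', 'J3', 'J1']
Group 2 (M1>M2, sort desc M2): ['J2', 'J4']
Sequence: J5 → J3 → J1 → J2 → J4
Makespan calculation:
  J5: M1 done=10, M2 done=20
  J3: M1 done=22, M2 done=42
  J1: M1 done=35, M2 done=61
  J2: M1 done=47, M2 done=68
  J4: M1 done=59, M2 done=72
= Sequence: J5 → J3 → J1 → J2 → J4, Makespan: 72


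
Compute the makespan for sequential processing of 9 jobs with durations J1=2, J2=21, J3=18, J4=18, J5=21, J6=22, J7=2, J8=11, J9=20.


Sequential makespan: sum all processing times
= 2 + 21 + 18 + 18 + 21 + 22 + 2 + 11 + 20
= 135 time units


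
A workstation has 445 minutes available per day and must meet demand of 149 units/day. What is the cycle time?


Cycle time = available time / demand
= 445 / 149
= 2.99 min/unit


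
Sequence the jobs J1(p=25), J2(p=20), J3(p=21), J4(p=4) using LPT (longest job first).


LPT: sort by longest processing time first
  J1: p=25
  J3: p=21
  J2: p=20
  J4: p=4
Order: J1 → J3 → J2 → J4


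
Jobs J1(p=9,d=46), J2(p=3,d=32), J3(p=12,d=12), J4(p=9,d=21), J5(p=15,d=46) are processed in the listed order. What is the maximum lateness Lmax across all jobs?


Lateness per job (L = C - d):
  J1: C=9, d=46, L=-37
  J2: C=12, d=32, L=-20
  J3: C=24, d=12, L=12
  J4: C=33, d=21, L=12
  J5: C=48, d=46, L=2
Lmax = max(-37, -20, 12, 12, 2)
= 12


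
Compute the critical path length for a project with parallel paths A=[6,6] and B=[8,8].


Path A: 6 + 6 = 12
Path B: 8 + 8 = 16
Critical path = longest = max(12, 16)
= 16 (Path B)


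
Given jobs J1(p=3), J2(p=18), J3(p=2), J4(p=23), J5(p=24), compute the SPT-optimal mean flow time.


SPT order: J3 → J1 → J2 → J4 → J5
Completion times:
  J3: C=2
  J1: C=5
  J2: C=23
  J4: C=46
  J5: C=70
Sum = 146, n = 5
Mean flow = 146/5
= 29.20


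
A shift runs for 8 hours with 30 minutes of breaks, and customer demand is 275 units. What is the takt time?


Available = 8×60 - 30 = 450 min
Takt time = 450 / 275
= 1.64 min/unit


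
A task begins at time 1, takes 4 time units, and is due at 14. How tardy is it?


Completion = start + processing = 1 + 4 = 5
Tardiness = max(0, C - d) = max(0, 5 - 14)
= max(0, -9)
= 0


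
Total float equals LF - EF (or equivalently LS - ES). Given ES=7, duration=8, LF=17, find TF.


EF = ES + duration = 7 + 8 = 15
LS = LF - duration = 17 - 8 = 9
Total Float = LF - EF = 17 - 15
(or LS - ES = 9 - 7)
= 2


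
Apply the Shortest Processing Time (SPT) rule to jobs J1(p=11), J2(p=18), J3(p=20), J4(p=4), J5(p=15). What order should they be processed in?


SPT: sort by shortest processing time
  J4: p=4
  J1: p=11
  J5: p=15
  J2: p=18
  J3: p=20
Order: J4 → J1 → J5 → J2 → J3


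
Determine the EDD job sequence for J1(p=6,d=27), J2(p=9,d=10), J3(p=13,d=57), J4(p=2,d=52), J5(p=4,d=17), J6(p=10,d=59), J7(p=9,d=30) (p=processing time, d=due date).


EDD: sort by earliest due date
  J2: d=10, p=9
  J5: d=17, p=4
  J1: d=27, p=6
  J7: d=30, p=9
  J4: d=52, p=2
  J3: d=57, p=13
  J6: d=59, p=10
Order: J2 → J5 → J1 → J7 → J4 → J3 → J6


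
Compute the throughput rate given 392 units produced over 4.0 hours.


Throughput = units / time
= 392 / 4.0
= 98.0 units/hour


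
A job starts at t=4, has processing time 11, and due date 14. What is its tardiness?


Completion = start + processing = 4 + 11 = 15
Tardiness = max(0, C - d) = max(0, 15 - 14)
= max(0, 1)
= 1


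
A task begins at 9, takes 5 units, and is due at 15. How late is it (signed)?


Completion = 9 + 5 = 14
Lateness = C - d = 14 - 15
= -1


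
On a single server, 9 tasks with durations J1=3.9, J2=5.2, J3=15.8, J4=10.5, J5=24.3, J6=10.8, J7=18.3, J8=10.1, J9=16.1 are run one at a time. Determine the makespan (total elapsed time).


Sequential makespan: sum all processing times
= 3.9 + 5.2 + 15.8 + 10.5 + 24.3 + 10.8 + 18.3 + 10.1 + 16.1
= 115.0 time units


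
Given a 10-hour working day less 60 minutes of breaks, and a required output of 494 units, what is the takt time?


Available = 10×60 - 60 = 540 min
Takt time = 540 / 494
= 1.09 min/unit


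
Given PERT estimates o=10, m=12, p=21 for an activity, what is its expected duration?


te = (o + 4m + p) / 6
= (10 + 4×12 + 21) / 6
= (10 + 48 + 21) / 6
= 79 / 6
= 13.17


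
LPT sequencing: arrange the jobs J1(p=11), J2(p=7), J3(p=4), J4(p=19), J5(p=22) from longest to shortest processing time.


LPT: sort by longest processing time first
  J5: p=22
  J4: p=19
  J1: p=11
  J2: p=7
  J3: p=4
Order: J5 → J4 → J1 → J2 → J3


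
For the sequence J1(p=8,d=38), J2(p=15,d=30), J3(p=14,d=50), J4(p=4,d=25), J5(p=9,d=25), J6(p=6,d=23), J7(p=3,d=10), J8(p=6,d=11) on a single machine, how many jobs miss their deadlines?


Completion vs due date:
  J1: C=8, d=38 → on time
  J2: C=23, d=30 → on time
  J3: C=37, d=50 → on time
  J4: C=41, d=25 → TARDY
  J5: C=50, d=25 → TARDY
  J6: C=56, d=23 → TARDY
  J7: C=59, d=10 → TARDY
  J8: C=65, d=11 → TARDY
Tardy jobs: J4, J5, J6, J7, J8
Count = 5


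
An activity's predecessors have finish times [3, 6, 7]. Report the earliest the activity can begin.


ES = max of all predecessor completion times
Predecessors: [3, 6, 7]
ES = max(3, 6, 7)
= 7


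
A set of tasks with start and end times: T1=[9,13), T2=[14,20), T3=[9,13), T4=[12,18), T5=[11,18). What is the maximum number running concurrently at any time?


Check each time point for overlaps:
  t=12: 4 tasks active (T1, T3, T4, T5)
Max concurrent = 4


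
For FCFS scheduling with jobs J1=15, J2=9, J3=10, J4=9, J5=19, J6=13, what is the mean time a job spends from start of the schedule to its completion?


Completion times:
  J1: completes at 15
  J2: completes at 24
  J3: completes at 34
  J4: completes at 43
  J5: completes at 62
  J6: completes at 75
Sum = 253
Average = 253/6
= 42.17


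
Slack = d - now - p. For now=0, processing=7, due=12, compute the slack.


Slack = due - current_time - processing
= 12 - 0 - 7
= 5


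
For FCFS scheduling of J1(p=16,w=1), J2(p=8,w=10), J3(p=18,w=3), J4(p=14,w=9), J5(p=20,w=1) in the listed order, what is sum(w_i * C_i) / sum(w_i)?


Completion times:
  J1: C=16, w×C=1×16=16
  J2: C=24, w×C=10×24=240
  J3: C=42, w×C=3×42=126
  J4: C=56, w×C=9×56=504
  J5: C=76, w×C=1×76=76
Sum w×C = 962
Sum w = 24
Weighted avg = 962/24
= 40.08


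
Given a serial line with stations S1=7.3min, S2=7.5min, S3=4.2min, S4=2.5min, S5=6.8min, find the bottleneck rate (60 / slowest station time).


Bottleneck = longest station time
Station times: [7.3, 7.5, 4.2, 2.5, 6.8]
Max = 7.5 min
Rate = 60 / 7.5
= 8.00 units/hour (bottleneck: 7.5min)


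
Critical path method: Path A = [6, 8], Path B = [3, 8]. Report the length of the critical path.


Path A: 6 + 8 = 14
Path B: 3 + 8 = 11
Critical path = longest = max(14, 11)
= 14 (Path A)


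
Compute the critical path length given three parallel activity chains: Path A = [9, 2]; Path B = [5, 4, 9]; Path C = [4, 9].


Path A: 9 + 2 = 11
Path B: 5 + 4 + 9 = 18
Path C: 4 + 9 = 13
Critical path = longest = max(11, 18, 13)
= 18 (Path B)


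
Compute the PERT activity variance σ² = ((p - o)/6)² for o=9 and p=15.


σ² = ((p - o) / 6)² = (p - o)² / 36
= (15 - 9)² / 36
= 6² / 36
= 36 / 36
= 1.0000


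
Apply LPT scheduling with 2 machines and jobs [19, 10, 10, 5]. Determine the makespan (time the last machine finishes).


Jobs (LPT sorted): [19, 10, 10, 5]
Machines: 2
  J=19 → Machine 1 (load: 0+19=19)
  J=10 → Machine 2 (load: 0+10=10)
  J=10 → Machine 2 (load: 10+10=20)
  J=5 → Machine 1 (load: 19+5=24)
Machine loads: [24, 20]
Makespan = max = 24 time units


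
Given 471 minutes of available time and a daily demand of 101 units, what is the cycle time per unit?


Cycle time = available time / demand
= 471 / 101
= 4.66 min/unit


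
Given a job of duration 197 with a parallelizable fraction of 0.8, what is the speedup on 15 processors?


Amdahl's law: T_p = T × ((1-p) + p/N)
= 197 × ((1-0.8) + 0.8/15)
= 197 × (0.20 + 0.0533)
= 197 × 0.2533
= 49.91
Speedup = 197/49.91
= 3.95×


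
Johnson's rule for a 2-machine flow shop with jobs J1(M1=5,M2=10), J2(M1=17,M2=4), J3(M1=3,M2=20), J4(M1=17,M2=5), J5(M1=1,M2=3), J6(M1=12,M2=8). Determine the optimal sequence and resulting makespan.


Johnson's rule:
Group 1 (M1≤M2, sort by M1): ['J5', 'J3', 'J1']
Group 2 (M1>M2, sort desc M2): ['J6', 'J4', 'J2']
Sequence: J5 → J3 → J1 → J6 → J4 → J2
Makespan calculation:
  J5: M1 done=1, M2 done=4
  J3: M1 done=4, M2 done=24
  J1: M1 done=9, M2 done=34
  J6: M1 done=21, M2 done=42
  J4: M1 done=38, M2 done=47
  J2: M1 done=55, M2 done=59
= Sequence: J5 → J3 → J1 → J6 → J4 → J2, Makespan: 59


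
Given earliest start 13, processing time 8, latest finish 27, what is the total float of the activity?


EF = ES + duration = 13 + 8 = 21
LS = LF - duration = 27 - 8 = 19
Total Float = LF - EF = 27 - 21
(or LS - ES = 19 - 13)
= 6


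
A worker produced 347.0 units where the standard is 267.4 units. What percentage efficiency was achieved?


Efficiency = (actual / standard) × 100
= (347.0 / 267.4) × 100
= 129.8%


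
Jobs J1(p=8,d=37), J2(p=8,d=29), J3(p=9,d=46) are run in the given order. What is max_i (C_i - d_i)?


Lateness per job (L = C - d):
  J1: C=8, d=37, L=-29
  J2: C=16, d=29, L=-13
  J3: C=25, d=46, L=-21
Lmax = max(-29, -13, -21)
= -13


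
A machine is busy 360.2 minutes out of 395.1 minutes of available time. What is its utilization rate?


Utilization = busy / total × 100
= 360.2 / 395.1 × 100
= 91.2%


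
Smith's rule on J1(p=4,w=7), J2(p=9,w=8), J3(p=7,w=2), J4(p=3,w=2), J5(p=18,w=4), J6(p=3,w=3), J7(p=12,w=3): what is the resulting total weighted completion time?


WSPT order (by p/w): J1 → J6 → J2 → J4 → J3 → J7 → J5
  J1: C=4, w·C=7×4=28
  J6: C=7, w·C=3×7=21
  J2: C=16, w·C=8×16=128
  J4: C=19, w·C=2×19=38
  J3: C=26, w·C=2×26=52
  J7: C=38, w·C=3×38=114
  J5: C=56, w·C=4×56=224
Σ w·C = 605
= 605


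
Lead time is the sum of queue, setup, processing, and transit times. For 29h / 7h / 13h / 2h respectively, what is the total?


Lead time = queue + setup + processing + transit
= 29 + 7 + 13 + 2
= 51 hours


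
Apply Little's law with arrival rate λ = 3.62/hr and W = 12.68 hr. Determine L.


Little's law: L = λ × W
= 3.62 × 12.68
= 45.90


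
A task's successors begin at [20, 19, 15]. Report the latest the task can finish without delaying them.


LF = min of all successor start times
Successors start at: [20, 19, 15]
LF = min(20, 19, 15)
= 15


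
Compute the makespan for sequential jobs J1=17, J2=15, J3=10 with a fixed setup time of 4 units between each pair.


Makespan = Σ processing + (n-1) × setup
= (17 + 15 + 10) + (3-1)×4
= 42 + 8
= 50 time units


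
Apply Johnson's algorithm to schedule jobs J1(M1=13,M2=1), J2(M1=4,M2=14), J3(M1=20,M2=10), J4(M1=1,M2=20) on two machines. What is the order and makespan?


Johnson's rule:
Group 1 (M1≤M2, sort by M1): ['J4', 'J2']
Group 2 (M1>M2, sort desc M2): ['J3', 'J1']
Sequence: J4 → J2 → J3 → J1
Makespan calculation:
  J4: M1 done=1, M2 done=21
  J2: M1 done=5, M2 done=35
  J3: M1 done=25, M2 done=45
  J1: M1 done=38, M2 done=46
= Sequence: J4 → J2 → J3 → J1, Makespan: 46


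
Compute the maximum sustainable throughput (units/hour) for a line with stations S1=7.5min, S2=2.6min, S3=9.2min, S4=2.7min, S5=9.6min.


Bottleneck = longest station time
Station times: [7.5, 2.6, 9.2, 2.7, 9.6]
Max = 9.6 min
Rate = 60 / 9.6
= 6.25 units/hour (bottleneck: 9.6min)


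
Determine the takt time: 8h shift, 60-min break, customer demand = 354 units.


Available = 8×60 - 60 = 420 min
Takt time = 420 / 354
= 1.19 min/unit


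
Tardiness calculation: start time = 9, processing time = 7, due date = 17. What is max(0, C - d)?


Completion = start + processing = 9 + 7 = 16
Tardiness = max(0, C - d) = max(0, 16 - 17)
= max(0, -1)
= 0


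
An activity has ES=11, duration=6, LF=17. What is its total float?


EF = ES + duration = 11 + 6 = 17
LS = LF - duration = 17 - 6 = 11
Total Float = LF - EF = 17 - 17
(or LS - ES = 11 - 11)
= 0


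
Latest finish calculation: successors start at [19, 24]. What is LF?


LF = min of all successor start times
Successors start at: [19, 24]
LF = min(19, 24)
= 19


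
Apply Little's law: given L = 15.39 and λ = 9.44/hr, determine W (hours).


Little's law: L = λW → W = L / λ
= 15.39 / 9.44
= 1.63 hours


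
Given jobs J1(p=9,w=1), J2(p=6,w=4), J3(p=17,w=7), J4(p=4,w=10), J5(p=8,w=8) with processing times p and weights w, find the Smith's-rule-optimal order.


WSPT (Smith's rule): sort by p/w ascending
  J4: p/w = 4/10 = 0.400
  J5: p/w = 8/8 = 1.000
  J2: p/w = 6/4 = 1.500
  J3: p/w = 17/7 = 2.429
  J1: p/w = 9/1 = 9.000
Order: J4 → J5 → J2 → J3 → J1


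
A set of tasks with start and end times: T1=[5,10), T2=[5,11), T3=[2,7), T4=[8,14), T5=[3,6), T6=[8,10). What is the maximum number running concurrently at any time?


Check each time point for overlaps:
  t=5: 4 tasks active (T1, T2, T3, T5)
Max concurrent = 4


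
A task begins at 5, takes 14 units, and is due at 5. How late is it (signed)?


Completion = 5 + 14 = 19
Lateness = C - d = 19 - 5
= 14


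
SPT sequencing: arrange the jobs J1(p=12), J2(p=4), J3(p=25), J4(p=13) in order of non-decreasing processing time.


SPT: sort by shortest processing time
  J2: p=4
  J1: p=12
  J4: p=13
  J3: p=25
Order: J2 → J1 → J4 → J3


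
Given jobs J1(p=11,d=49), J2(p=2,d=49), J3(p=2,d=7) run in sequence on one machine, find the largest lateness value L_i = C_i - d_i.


Lateness per job (L = C - d):
  J1: C=11, d=49, L=-38
  J2: C=13, d=49, L=-36
  J3: C=15, d=7, L=8
Lmax = max(-38, -36, 8)
= 8


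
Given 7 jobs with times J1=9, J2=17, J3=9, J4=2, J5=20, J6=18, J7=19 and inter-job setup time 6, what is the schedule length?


Makespan = Σ processing + (n-1) × setup
= (9 + 17 + 9 + 2 + 20 + 18 + 19) + (7-1)×6
= 94 + 36
= 130 time units


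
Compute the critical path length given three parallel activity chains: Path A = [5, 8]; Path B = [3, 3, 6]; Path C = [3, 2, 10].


Path A: 5 + 8 = 13
Path B: 3 + 3 + 6 = 12
Path C: 3 + 2 + 10 = 15
Critical path = longest = max(13, 12, 15)
= 15 (Path C)


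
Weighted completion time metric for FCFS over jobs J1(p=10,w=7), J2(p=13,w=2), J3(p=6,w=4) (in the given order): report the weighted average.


Completion times:
  J1: C=10, w×C=7×10=70
  J2: C=23, w×C=2×23=46
  J3: C=29, w×C=4×29=116
Sum w×C = 232
Sum w = 13
Weighted avg = 232/13
= 17.85


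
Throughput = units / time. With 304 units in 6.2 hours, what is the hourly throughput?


Throughput = units / time
= 304 / 6.2
= 49.0 units/hour


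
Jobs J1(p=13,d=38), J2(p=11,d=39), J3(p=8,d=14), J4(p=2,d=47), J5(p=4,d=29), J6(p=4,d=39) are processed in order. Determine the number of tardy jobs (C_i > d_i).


Completion vs due date:
  J1: C=13, d=38 → on time
  J2: C=24, d=39 → on time
  J3: C=32, d=14 → TARDY
  J4: C=34, d=47 → on time
  J5: C=38, d=29 → TARDY
  J6: C=42, d=39 → TARDY
Tardy jobs: J3, J5, J6
Count = 3


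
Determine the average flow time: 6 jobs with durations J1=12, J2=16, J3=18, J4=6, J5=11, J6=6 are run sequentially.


Completion times:
  J1: completes at 12
  J2: completes at 28
  J3: completes at 46
  J4: completes at 52
  J5: completes at 63
  J6: completes at 69
Sum = 270
Average = 270/6
= 45.00


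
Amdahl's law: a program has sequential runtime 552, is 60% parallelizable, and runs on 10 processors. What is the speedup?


Amdahl's law: T_p = T × ((1-p) + p/N)
= 552 × ((1-0.6) + 0.6/10)
= 552 × (0.40 + 0.0600)
= 552 × 0.4600
= 253.92
Speedup = 552/253.92
= 2.17×


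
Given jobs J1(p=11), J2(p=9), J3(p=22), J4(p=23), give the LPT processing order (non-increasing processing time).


LPT: sort by longest processing time first
  J4: p=23
  J3: p=22
  J1: p=11
  J2: p=9
Order: J4 → J3 → J1 → J2


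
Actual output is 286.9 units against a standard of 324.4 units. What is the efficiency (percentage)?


Efficiency = (actual / standard) × 100
= (286.9 / 324.4) × 100
= 88.4%


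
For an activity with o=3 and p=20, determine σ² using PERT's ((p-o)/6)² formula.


σ² = ((p - o) / 6)² = (p - o)² / 36
= (20 - 3)² / 36
= 17² / 36
= 289 / 36
= 8.0278


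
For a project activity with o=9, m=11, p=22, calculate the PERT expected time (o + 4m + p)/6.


te = (o + 4m + p) / 6
= (9 + 4×11 + 22) / 6
= (9 + 44 + 22) / 6
= 75 / 6
= 12.50
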